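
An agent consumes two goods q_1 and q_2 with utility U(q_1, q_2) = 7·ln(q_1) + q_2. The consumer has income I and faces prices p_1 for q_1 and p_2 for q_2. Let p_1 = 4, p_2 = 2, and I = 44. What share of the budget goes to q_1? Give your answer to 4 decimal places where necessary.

share on q_1 = 0.3182

MU_q_1 = 7/q_1, MU_q_2 = 1. Tangency: 7/q_1 = p_1/p_2.
So q_1*(p_1,p_2) = 7·p_2/p_1, independent of income; and q_2* = (I − 7·p_2)/p_2.
At the given prices: q_1* = 7·2/4 = 3.5, and q_2* = 15.
Expenditure on q_1: 4·3.5 = 14; share = 0.3182.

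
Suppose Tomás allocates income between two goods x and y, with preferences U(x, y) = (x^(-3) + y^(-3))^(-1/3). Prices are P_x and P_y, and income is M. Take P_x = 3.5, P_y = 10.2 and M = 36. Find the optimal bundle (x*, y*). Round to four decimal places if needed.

MU_x ∝ x^(-4), MU_y ∝ y^(-4), so MRS = (y/x)^(4) = P_x/P_y.
Hence y/x = (P_x/P_y)^(1/(4)), i.e. raised to the 0.25 power.
With the ratio pinned down, the budget gives x* = M/(P_x + P_y·(y/x)) and y* = (y/x)·x*.
Numerically y/x = 0.765362, so x* = 36/(3.5 + 10.2·0.765362) = 3.184 and y* = 0.765362·3.184 = 2.4369.

x* = 3.184, y* = 2.4369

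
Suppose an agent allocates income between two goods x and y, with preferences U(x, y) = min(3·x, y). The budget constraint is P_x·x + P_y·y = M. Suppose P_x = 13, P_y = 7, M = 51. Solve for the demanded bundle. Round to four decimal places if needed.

x* = 1.5, y* = 4.5

Leontief preferences: the optimum is at the kink where x/1 = y/3, i.e. y = 3·x.
Budget: P_x·x + P_y·3·x = M, so (P_x + 3·P_y)·x = M.
Demand: x*(P_x,P_y,M) = M/(P_x + 3·P_y), y* = 3·M/(P_x + 3·P_y).
Here 13 + 3·7 = 34, giving x* = 1.5 and y* = 4.5.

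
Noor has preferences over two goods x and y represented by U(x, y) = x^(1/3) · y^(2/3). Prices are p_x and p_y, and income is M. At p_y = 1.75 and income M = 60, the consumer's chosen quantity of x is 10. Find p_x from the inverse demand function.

MU_x/MU_y = (1/3·y)/(2/3·x); tangency sets this equal to p_x/p_y.
Rearranging, p_y·y = 2·p_x·x. Substituting into the budget gives p_x·x·(1 + 2) = M.
Demand: x*(p_x,p_y,M) = 1/3·M/p_x and y* = 2/3·M/p_y.
Set x* = 10 in the demand function and solve for p_x: p_x = 2.

p_x = 2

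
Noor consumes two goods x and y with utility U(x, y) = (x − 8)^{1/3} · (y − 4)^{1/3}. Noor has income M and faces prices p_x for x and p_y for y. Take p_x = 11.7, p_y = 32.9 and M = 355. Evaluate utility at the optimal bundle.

V = 2.2201

This is Cobb-Douglas in (x−8, y−4): tangency gives 1/3·p_y·(y−4) = 1/3·p_x·(x−8).
Substituting into the budget: x* = 8 + 0.5·(M − 8·p_x − 4·p_y)/p_x, and y* = 4 + 0.5·(…)/p_y.
Discretionary income = 355 − 8·11.7 − 4·32.9 = 129.8; x* = 8 + 0.5·129.8/11.7 = 13.547; y* = 4 + 0.5·129.8/32.9 = 5.9726.
Utility at the optimum: U(13.547, 5.9726) = 2.2201.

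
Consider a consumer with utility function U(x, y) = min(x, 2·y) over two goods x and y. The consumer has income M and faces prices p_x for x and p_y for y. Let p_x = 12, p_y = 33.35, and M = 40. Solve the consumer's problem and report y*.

y* = 0.6975

Demand: x*(p_x,p_y,M) = 2·M/(2·p_x + p_y), y* = M/(2·p_x + p_y).
Here 2·12 + 33.35 = 57.35, giving y* = 0.6975.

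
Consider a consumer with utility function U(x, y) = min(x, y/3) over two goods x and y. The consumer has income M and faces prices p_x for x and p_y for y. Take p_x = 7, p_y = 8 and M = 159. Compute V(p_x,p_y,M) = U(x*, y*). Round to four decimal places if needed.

V = 5.129

With perfect complements, no substitution: consume in ratio x:y = 1:3.
Budget: p_x·x + p_y·3·x = M, so (p_x + 3·p_y)·x = M.
Demand: x*(p_x,p_y,M) = M/(p_x + 3·p_y), y* = 3·M/(p_x + 3·p_y).
Here 7 + 3·8 = 31, giving x* = 5.129 and y* = 15.3871.
Utility at the optimum: U(5.129, 15.3871) = 5.129.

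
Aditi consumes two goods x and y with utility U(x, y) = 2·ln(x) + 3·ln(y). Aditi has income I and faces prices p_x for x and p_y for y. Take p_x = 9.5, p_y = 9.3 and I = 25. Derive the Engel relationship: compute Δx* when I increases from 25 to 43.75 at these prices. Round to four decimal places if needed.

Δx* = 0.7895

Tangency: MRS = (2/3)·y/x = p_x/p_y.
Rearranging, p_y·y = (3/2)·p_x·x. Substituting into the budget gives p_x·x·(1 + (3/2)) = I.
Demand: x*(p_x,p_y,I) = 0.4·I/p_x and y* = 0.6·I/p_y.
At p_x=9.5, p_y=9.3, I=25: x* = 0.4·25/9.5 = 1.0526.
At I' = 43.75: x* = 1.8421. Change: 1.8421 − 1.0526 = 0.7895.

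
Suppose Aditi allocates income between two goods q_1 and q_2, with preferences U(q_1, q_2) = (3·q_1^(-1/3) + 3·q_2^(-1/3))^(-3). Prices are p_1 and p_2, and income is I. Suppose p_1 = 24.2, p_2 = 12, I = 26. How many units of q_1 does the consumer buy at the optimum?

MU_q_1 ∝ 3·q_1^(-4/3), MU_q_2 ∝ 3·q_2^(-4/3), so MRS = (q_2/q_1)^(4/3) = p_1/p_2.
Hence q_2/q_1 = (p_1/p_2)^(1/(4/3)), i.e. raised to the 0.75 power.
Substitute q_2 = (q_2/q_1)·q_1 into the budget: q_1* = I/(p_1 + p_2·(q_2/q_1)).
Numerically q_2/q_1 = 1.692293, so q_1* = 26/(24.2 + 12·1.692293) = 0.5842.

q_1* = 0.5842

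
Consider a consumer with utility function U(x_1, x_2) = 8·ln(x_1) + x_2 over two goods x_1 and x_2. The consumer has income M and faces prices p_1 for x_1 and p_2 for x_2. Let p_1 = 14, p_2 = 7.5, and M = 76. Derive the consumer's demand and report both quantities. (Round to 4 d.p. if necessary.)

x_1* = 4.2857, x_2* = 2.1333

At the given prices: x_1* = 8·7.5/14 = 4.2857, and x_2* = 2.1333.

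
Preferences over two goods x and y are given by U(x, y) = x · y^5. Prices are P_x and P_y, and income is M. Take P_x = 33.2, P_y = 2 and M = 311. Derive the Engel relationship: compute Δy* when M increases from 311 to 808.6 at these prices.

Δy* = 207.3333

MU_x/MU_y = (y)/(5·x); tangency sets this equal to P_x/P_y.
So P_y·y = 5·P_x·x; combined with the budget, a share 1/6 of income goes to x.
Demand: x*(P_x,P_y,M) = 1/6·M/P_x and y* = 5/6·M/P_y.
At P_x=33.2, P_y=2, M=311: y* = 5/6·311/2 = 129.5833.
At M' = 808.6: y* = 336.9167. Change: 336.9167 − 129.5833 = 207.3333.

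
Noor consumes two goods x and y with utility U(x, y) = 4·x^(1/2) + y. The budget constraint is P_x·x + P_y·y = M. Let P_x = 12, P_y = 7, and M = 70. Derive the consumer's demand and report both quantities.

x* = 1.3611, y* = 7.6667

Set MRS = P_x/P_y: 2·x^(−1/2) = P_x/P_y.
Thus x* = (2·P_y/P_x)² — independent of M — with the rest of income spent on y.
Plugging in: x* = (2·7/12)² = 1.3611, y* = 7.6667.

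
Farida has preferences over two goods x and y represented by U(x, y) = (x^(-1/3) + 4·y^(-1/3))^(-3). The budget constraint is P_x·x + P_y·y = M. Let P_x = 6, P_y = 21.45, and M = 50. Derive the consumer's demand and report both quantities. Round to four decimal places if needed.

x* = 1.7044, y* = 1.8542

MU_x ∝ x^(-4/3), MU_y ∝ 4·y^(-4/3), so MRS = (1/4)·(y/x)^(4/3) = P_x/P_y.
Solve for the ratio: y/x = [4·P_x/P_y]^(0.75).
With the ratio pinned down, the budget gives x* = M/(P_x + P_y·(y/x)) and y* = (y/x)·x*.
Numerically y/x = 1.087897, so x* = 50/(6 + 21.45·1.087897) = 1.7044 and y* = 1.087897·1.7044 = 1.8542.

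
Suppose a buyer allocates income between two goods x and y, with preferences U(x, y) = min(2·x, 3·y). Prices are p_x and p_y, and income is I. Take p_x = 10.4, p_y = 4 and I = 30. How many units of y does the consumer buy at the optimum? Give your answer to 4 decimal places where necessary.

y* = 1.5306

With perfect complements, no substitution: consume in ratio x:y = 3:2.
Budget: p_x·x + p_y·(2/3)·x = I, so (3·p_x + 2·p_y)·x = 3·I.
Demand: x*(p_x,p_y,I) = 3·I/(3·p_x + 2·p_y), y* = 2·I/(3·p_x + 2·p_y).
Here 3·10.4 + 2·4 = 39.2, giving y* = 1.5306.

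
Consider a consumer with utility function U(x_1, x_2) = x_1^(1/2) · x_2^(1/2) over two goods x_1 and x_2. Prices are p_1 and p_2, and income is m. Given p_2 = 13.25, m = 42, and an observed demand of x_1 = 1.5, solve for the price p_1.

p_1 = 14

MU_x_1/MU_x_2 = (0.5·x_2)/(0.5·x_1); tangency sets this equal to p_1/p_2.
Rearranging, p_2·x_2 = p_1·x_1. Substituting into the budget gives p_1·x_1·(1 + 1) = m.
Demand: x_1*(p_1,p_2,m) = 0.5·m/p_1 and x_2* = 0.5·m/p_2.
Set x_1* = 1.5 in the demand function and solve for p_1: p_1 = 14.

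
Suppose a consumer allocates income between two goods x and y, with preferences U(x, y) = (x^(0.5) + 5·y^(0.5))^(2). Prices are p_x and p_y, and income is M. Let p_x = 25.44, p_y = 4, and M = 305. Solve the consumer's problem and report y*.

Numerically y/x = 1011.24, so x* = 305/(25.44 + 4·1011.24) = 0.0749 and y* = 1011.24·0.0749 = 75.7734.

y* = 75.7734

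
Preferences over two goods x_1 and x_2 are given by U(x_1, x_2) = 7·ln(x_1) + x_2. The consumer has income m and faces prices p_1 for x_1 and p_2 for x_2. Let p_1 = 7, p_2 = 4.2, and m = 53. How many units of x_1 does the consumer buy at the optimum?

MU_x_1 = 7/x_1, MU_x_2 = 1. Tangency: 7/x_1 = p_1/p_2.
So x_1*(p_1,p_2) = 7·p_2/p_1, independent of income; and x_2* = (m − 7·p_2)/p_2.
At the given prices: x_1* = 7·4.2/7 = 4.2.

x_1* = 4.2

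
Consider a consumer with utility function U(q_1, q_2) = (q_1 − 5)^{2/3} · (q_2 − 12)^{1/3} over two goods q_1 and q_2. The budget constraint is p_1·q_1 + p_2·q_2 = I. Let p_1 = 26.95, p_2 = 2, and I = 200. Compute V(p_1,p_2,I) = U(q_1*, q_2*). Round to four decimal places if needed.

MRS = 2·(q_2−12)/(q_1−5). Tangency with p_1/p_2 gives q_2−12 = (1/2)·(p_1/p_2)·(q_1−5).
After buying the subsistence bundle (5, 12), a share 2/3 of the remaining income goes to q_1: q_1* = 5 + 2/3·(I − 5p_1 − 12p_2)/p_1.
Discretionary income = 200 − 5·26.95 − 12·2 = 41.25; q_1* = 5 + 2/3·41.25/26.95 = 6.0204; q_2* = 12 + 1/3·41.25/2 = 18.875.
Utility at the optimum: U(6.0204, 18.875) = 1.9273.

V = 1.9273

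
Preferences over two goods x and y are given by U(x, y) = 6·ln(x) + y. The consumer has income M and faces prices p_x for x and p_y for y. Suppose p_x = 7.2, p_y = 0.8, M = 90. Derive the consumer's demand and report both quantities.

Set MRS = p_x/p_y: (6/x)/1 = p_x/p_y.
So x*(p_x,p_y) = 6·p_y/p_x, independent of income; and y* = (M − 6·p_y)/p_y.
At the given prices: x* = 6·0.8/7.2 = 0.6667, and y* = 106.5.

x* = 0.6667, y* = 106.5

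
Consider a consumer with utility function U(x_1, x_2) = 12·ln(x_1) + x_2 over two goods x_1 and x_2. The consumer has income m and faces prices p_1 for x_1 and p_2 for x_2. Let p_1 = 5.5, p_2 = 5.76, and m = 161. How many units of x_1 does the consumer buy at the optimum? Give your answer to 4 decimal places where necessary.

Set MRS = p_1/p_2: (12/x_1)/1 = p_1/p_2.
So x_1*(p_1,p_2) = 12·p_2/p_1, independent of income; and x_2* = (m − 12·p_2)/p_2.
At the given prices: x_1* = 12·5.76/5.5 = 12.5673.

x_1* = 12.5673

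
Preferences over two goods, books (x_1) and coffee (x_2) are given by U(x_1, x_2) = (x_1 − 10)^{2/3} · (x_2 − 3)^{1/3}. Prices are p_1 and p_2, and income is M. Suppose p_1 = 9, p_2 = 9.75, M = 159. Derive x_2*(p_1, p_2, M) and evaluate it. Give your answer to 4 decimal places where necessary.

Let x_1' = x_1−10, x_2' = x_2−3. MRS = 2·x_2'/x_1' = p_1/p_2.
Substituting into the budget: x_1* = 10 + 2/3·(M − 10·p_1 − 3·p_2)/p_1, and x_2* = 3 + 1/3·(…)/p_2.
Discretionary income = 159 − 10·9 − 3·9.75 = 39.75; x_2* = 3 + 1/3·39.75/9.75 = 4.359.

x_2* = 4.359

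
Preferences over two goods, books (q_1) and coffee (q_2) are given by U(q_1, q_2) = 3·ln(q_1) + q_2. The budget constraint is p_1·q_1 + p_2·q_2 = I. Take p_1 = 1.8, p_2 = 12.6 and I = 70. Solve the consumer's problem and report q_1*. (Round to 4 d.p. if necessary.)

q_1* = 21

So q_1*(p_1,p_2) = 3·p_2/p_1, independent of income; and q_2* = (I − 3·p_2)/p_2.
At the given prices: q_1* = 3·12.6/1.8 = 21.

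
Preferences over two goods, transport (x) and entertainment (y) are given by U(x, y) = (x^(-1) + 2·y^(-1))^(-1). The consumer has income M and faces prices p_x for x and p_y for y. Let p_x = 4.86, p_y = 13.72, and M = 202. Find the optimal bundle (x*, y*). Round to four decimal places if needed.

With the ratio pinned down, the budget gives x* = M/(p_x + p_y·(y/x)) and y* = (y/x)·x*.
Numerically y/x = 0.841698, so x* = 202/(4.86 + 13.72·0.841698) = 12.311 and y* = 0.841698·12.311 = 10.3621.

x* = 12.311, y* = 10.3621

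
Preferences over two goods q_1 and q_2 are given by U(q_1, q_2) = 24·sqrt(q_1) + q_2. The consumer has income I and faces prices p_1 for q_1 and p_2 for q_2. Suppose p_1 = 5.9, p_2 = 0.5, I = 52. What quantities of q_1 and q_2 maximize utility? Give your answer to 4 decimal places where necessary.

Plugging in: q_1* = (12·0.5/5.9)² = 1.0342, q_2* = 91.7966.

q_1* = 1.0342, q_2* = 91.7966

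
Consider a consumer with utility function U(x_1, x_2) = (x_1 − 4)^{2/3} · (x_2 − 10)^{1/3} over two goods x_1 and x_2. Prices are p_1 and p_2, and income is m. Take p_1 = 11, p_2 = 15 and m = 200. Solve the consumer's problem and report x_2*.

x_2* = 10.1333

MRS = 2·(x_2−10)/(x_1−4). Tangency with p_1/p_2 gives x_2−10 = (1/2)·(p_1/p_2)·(x_1−4).
After buying the subsistence bundle (4, 10), a share 2/3 of the remaining income goes to x_1: x_1* = 4 + 2/3·(m − 4p_1 − 10p_2)/p_1.
Discretionary income = 200 − 4·11 − 10·15 = 6; x_2* = 10 + 1/3·6/15 = 10.1333.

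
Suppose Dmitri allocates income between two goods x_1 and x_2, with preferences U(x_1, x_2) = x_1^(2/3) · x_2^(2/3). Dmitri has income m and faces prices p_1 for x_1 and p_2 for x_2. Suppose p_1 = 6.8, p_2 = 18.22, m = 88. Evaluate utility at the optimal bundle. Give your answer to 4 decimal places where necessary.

V = 6.2503

Demand: x_1*(p_1,p_2,m) = 0.5·m/p_1 and x_2* = 0.5·m/p_2.
At p_1=6.8, p_2=18.22, m=88: x_1* = 0.5·88/6.8 = 6.4706, x_2* = 2.4149.
Utility at the optimum: U(6.4706, 2.4149) = 6.2503.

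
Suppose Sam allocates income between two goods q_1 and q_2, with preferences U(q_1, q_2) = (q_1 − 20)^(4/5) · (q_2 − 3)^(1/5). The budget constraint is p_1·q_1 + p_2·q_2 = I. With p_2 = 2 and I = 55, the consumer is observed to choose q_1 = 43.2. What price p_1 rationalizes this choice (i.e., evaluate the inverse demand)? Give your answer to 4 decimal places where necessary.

This is Cobb-Douglas in (q_1−20, q_2−3): tangency gives 0.8·p_2·(q_2−3) = 0.2·p_1·(q_1−20).
Substituting into the budget: q_1* = 20 + 0.8·(I − 20·p_1 − 3·p_2)/p_1, and q_2* = 3 + 0.2·(…)/p_2.
Set q_1* = 43.2 in the demand function and solve for p_1: p_1 = 1.

p_1 = 1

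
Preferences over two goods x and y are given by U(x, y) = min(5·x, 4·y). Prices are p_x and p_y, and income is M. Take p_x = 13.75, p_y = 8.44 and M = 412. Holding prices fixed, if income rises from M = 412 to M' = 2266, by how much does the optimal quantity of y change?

Leontief preferences: the optimum is at the kink where x/4 = y/5, i.e. y = (5/4)·x.
Budget: p_x·x + p_y·(5/4)·x = M, so (4·p_x + 5·p_y)·x = 4·M.
Demand: x*(p_x,p_y,M) = 4·M/(4·p_x + 5·p_y), y* = 5·M/(4·p_x + 5·p_y).
Here 4·13.75 + 5·8.44 = 97.2, giving y* = 21.1934.
At M' = 2266: y* = 116.5638. Change: 116.5638 − 21.1934 = 95.3704.

Δy* = 95.3704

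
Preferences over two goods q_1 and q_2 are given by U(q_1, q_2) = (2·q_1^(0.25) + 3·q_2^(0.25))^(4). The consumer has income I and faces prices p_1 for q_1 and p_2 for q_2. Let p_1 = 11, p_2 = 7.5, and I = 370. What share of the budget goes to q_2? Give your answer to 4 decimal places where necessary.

share on q_2 = 0.6611

MRS = MU_q_1/MU_q_2 = (2/3)·(q_2/q_1)^(0.75). Set equal to p_1/p_2.
Hence q_2/q_1 = ((3/2)·p_1/p_2)^(1/(0.75)), i.e. raised to the 4/3 power.
Substitute q_2 = (q_2/q_1)·q_1 into the budget: q_1* = I/(p_1 + p_2·(q_2/q_1)).
Numerically q_2/q_1 = 2.861301, so q_1* = 370/(11 + 7.5·2.861301) = 11.3987 and q_2* = 2.861301·11.3987 = 32.6152.
Expenditure on q_2: 7.5·32.6152 = 244.614; share = 0.6611.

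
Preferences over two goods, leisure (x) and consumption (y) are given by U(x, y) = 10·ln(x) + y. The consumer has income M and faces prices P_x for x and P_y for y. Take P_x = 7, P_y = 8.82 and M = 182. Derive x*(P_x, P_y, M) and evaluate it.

Set MRS = P_x/P_y: (10/x)/1 = P_x/P_y.
So x*(P_x,P_y) = 10·P_y/P_x, independent of income; and y* = (M − 10·P_y)/P_y.
At the given prices: x* = 10·8.82/7 = 12.6.

x* = 12.6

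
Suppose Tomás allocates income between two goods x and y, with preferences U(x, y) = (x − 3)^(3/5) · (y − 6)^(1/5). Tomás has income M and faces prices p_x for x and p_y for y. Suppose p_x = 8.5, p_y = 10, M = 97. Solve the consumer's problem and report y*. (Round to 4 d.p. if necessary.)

y* = 6.2875

MRS = 3·(y−6)/(x−3). Tangency with p_x/p_y gives y−6 = (1/3)·(p_x/p_y)·(x−3).
Substituting into the budget: x* = 3 + 0.75·(M − 3·p_x − 6·p_y)/p_x, and y* = 6 + 0.25·(…)/p_y.
Discretionary income = 97 − 3·8.5 − 6·10 = 11.5; y* = 6 + 0.25·11.5/10 = 6.2875.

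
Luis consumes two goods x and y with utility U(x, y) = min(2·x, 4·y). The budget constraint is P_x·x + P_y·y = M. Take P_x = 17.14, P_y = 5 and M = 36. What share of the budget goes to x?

share on x = 0.8727

Leontief preferences: the optimum is at the kink where x/4 = y/2, i.e. y = (1/2)·x.
Budget: P_x·x + P_y·(1/2)·x = M, so (4·P_x + 2·P_y)·x = 4·M.
Demand: x*(P_x,P_y,M) = 4·M/(4·P_x + 2·P_y), y* = 2·M/(4·P_x + 2·P_y).
Here 4·17.14 + 2·5 = 78.56, giving x* = 1.833 and y* = 0.9165.
Expenditure on x: 17.14·1.833 = 31.4175; share = 0.8727.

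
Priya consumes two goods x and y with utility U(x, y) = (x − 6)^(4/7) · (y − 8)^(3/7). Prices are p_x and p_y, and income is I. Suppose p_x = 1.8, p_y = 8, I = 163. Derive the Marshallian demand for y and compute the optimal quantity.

This is Cobb-Douglas in (x−6, y−8): tangency gives 4/7·p_y·(y−8) = 3/7·p_x·(x−6).
After buying the subsistence bundle (6, 8), a share 4/7 of the remaining income goes to x: x* = 6 + 4/7·(I − 6p_x − 8p_y)/p_x.
Discretionary income = 163 − 6·1.8 − 8·8 = 88.2; y* = 8 + 3/7·88.2/8 = 12.725.

y* = 12.725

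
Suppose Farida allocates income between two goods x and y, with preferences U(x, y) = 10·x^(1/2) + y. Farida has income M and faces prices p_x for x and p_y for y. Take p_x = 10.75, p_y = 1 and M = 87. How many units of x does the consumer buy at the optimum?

MU_x = 5/√x, MU_y = 1. Tangency: 5/√x = p_x/p_y.
Thus x* = (5·p_y/p_x)² — independent of M — with the rest of income spent on y.
Plugging in: x* = (5·1/10.75)² = 0.2163.

x* = 0.2163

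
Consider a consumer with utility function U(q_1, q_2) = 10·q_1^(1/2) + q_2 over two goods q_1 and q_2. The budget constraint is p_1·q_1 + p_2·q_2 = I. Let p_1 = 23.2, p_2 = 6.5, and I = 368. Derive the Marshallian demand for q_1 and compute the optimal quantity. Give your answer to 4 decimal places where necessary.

q_1* = 1.9624

Utility is quasi-linear in q_2; the FOC for q_1 is 5/√q_1 = p_1/p_2.
Thus q_1* = (5·p_2/p_1)² — independent of I — with the rest of income spent on q_2.
Plugging in: q_1* = (5·6.5/23.2)² = 1.9624.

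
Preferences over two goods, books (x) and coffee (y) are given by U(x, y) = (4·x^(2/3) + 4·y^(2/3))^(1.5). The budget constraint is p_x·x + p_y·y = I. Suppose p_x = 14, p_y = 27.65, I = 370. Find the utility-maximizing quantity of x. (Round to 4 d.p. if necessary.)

From the CES first-order condition, (y/x)^(1/3) = p_x/p_y.
Solve for the ratio: y/x = [p_x/p_y]^(3).
With the ratio pinned down, the budget gives x* = I/(p_x + p_y·(y/x)) and y* = (y/x)·x*.
Numerically y/x = 0.129807, so x* = 370/(14 + 27.65·0.129807) = 21.0357.

x* = 21.0357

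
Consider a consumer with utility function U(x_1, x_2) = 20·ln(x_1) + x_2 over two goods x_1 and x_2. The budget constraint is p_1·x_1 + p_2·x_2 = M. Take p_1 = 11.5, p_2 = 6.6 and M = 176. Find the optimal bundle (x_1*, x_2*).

Set MRS = p_1/p_2: (20/x_1)/1 = p_1/p_2.
So x_1*(p_1,p_2) = 20·p_2/p_1, independent of income; and x_2* = (M − 20·p_2)/p_2.
At the given prices: x_1* = 20·6.6/11.5 = 11.4783, and x_2* = 6.6667.

x_1* = 11.4783, x_2* = 6.6667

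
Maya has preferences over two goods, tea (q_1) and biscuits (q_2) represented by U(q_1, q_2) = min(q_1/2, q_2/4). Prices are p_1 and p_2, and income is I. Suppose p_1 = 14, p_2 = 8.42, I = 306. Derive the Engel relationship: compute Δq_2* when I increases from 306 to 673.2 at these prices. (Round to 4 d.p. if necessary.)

Δq_2* = 23.8132

Leontief preferences: the optimum is at the kink where q_1/2 = q_2/4, i.e. q_2 = 2·q_1.
Budget: p_1·q_1 + p_2·2·q_1 = I, so (2·p_1 + 4·p_2)·q_1 = 2·I.
Demand: q_1*(p_1,p_2,I) = 2·I/(2·p_1 + 4·p_2), q_2* = 4·I/(2·p_1 + 4·p_2).
Here 2·14 + 4·8.42 = 61.68, giving q_2* = 19.8444.
At I' = 673.2: q_2* = 43.6576. Change: 43.6576 − 19.8444 = 23.8132.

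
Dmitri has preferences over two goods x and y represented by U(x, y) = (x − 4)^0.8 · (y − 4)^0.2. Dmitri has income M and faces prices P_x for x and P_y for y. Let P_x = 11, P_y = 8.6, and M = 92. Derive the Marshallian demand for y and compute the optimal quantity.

y* = 4.3163

This is Cobb-Douglas in (x−4, y−4): tangency gives 0.8·P_y·(y−4) = 0.2·P_x·(x−4).
After buying the subsistence bundle (4, 4), a share 0.8 of the remaining income goes to x: x* = 4 + 0.8·(M − 4P_x − 4P_y)/P_x.
Discretionary income = 92 − 4·11 − 4·8.6 = 13.6; y* = 4 + 0.2·13.6/8.6 = 4.3163.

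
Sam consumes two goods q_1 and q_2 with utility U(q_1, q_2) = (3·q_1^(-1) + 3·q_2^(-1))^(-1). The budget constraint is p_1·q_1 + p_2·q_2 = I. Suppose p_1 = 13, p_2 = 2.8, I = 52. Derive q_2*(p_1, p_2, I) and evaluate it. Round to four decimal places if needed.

q_2* = 5.8869

Substitute q_2 = (q_2/q_1)·q_1 into the budget: q_1* = I/(p_1 + p_2·(q_2/q_1)).
Numerically q_2/q_1 = 2.154729, so q_1* = 52/(13 + 2.8·2.154729) = 2.7321 and q_2* = 2.154729·2.7321 = 5.8869.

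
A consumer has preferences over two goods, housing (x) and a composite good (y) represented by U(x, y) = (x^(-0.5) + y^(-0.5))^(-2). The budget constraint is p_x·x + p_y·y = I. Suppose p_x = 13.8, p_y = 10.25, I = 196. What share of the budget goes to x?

MU_x ∝ x^(-1.5), MU_y ∝ y^(-1.5), so MRS = (y/x)^(1.5) = p_x/p_y.
Solve for the ratio: y/x = [p_x/p_y]^(2/3).
Substitute y = (y/x)·x into the budget: x* = I/(p_x + p_y·(y/x)).
Numerically y/x = 1.21928, so x* = 196/(13.8 + 10.25·1.21928) = 7.4531 and y* = 1.21928·7.4531 = 9.0875.
Expenditure on x: 13.8·7.4531 = 102.8534; share = 0.5248.

share on x = 0.5248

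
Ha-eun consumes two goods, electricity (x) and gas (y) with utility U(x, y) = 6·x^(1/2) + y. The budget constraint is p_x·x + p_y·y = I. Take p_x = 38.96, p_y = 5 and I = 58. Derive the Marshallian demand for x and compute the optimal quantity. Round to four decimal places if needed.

Utility is quasi-linear in y; the FOC for x is 3/√x = p_x/p_y.
Thus x* = (3·p_y/p_x)² — independent of I — with the rest of income spent on y.
Plugging in: x* = (3·5/38.96)² = 0.1482.

x* = 0.1482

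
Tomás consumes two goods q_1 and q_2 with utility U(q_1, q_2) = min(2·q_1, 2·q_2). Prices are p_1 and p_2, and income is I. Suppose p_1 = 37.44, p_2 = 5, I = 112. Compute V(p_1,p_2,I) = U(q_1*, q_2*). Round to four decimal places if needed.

With perfect complements, no substitution: consume in ratio q_1:q_2 = 2:2.
Budget: p_1·q_1 + p_2·q_1 = I, so (2·p_1 + 2·p_2)·q_1 = 2·I.
Demand: q_1*(p_1,p_2,I) = 2·I/(2·p_1 + 2·p_2), q_2* = 2·I/(2·p_1 + 2·p_2).
Here 2·37.44 + 2·5 = 84.88, giving q_1* = 2.639 and q_2* = 2.639.
Utility at the optimum: U(2.639, 2.639) = 5.278.

V = 5.278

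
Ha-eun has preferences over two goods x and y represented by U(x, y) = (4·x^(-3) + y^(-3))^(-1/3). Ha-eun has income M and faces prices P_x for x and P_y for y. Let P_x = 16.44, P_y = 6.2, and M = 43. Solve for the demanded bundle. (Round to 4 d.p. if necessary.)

MU_x ∝ 4·x^(-4), MU_y ∝ y^(-4), so MRS = 4·(y/x)^(4) = P_x/P_y.
Solve for the ratio: y/x = [(1/4)·P_x/P_y]^(0.25).
With the ratio pinned down, the budget gives x* = M/(P_x + P_y·(y/x)) and y* = (y/x)·x*.
Numerically y/x = 0.902324, so x* = 43/(16.44 + 6.2·0.902324) = 1.9515 and y* = 0.902324·1.9515 = 1.7609.

x* = 1.9515, y* = 1.7609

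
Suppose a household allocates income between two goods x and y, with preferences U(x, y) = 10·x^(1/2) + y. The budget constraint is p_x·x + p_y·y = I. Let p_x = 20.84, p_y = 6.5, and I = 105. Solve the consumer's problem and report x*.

Utility is quasi-linear in y; the FOC for x is 5/√x = p_x/p_y.
Solve: √x = 5·p_y/p_x, so x*(p_x,p_y) = (5·p_y/p_x)², and y* = (I − p_x·x*)/p_y.
Plugging in: x* = (5·6.5/20.84)² = 2.432.

x* = 2.432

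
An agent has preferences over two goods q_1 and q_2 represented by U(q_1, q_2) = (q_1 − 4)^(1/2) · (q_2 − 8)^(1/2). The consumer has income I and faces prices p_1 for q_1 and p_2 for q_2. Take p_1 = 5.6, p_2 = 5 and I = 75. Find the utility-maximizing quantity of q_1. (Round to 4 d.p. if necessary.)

q_1* = 5.125

This is Cobb-Douglas in (q_1−4, q_2−8): tangency gives 0.5·p_2·(q_2−8) = 0.5·p_1·(q_1−4).
Substituting into the budget: q_1* = 4 + 0.5·(I − 4·p_1 − 8·p_2)/p_1, and q_2* = 8 + 0.5·(…)/p_2.
Discretionary income = 75 − 4·5.6 − 8·5 = 12.6; q_1* = 4 + 0.5·12.6/5.6 = 5.125.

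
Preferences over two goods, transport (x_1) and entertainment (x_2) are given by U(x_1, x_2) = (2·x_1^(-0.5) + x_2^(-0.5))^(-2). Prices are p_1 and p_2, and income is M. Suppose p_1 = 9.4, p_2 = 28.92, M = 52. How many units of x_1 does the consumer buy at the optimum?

MRS = MU_x_1/MU_x_2 = 2·(x_2/x_1)^(1.5). Set equal to p_1/p_2.
Hence x_2/x_1 = ((1/2)·p_1/p_2)^(1/(1.5)), i.e. raised to the 2/3 power.
With the ratio pinned down, the budget gives x_1* = M/(p_1 + p_2·(x_2/x_1)) and x_2* = (x_2/x_1)·x_1*.
Numerically x_2/x_1 = 0.297806, so x_1* = 52/(9.4 + 28.92·0.297806) = 2.8869.

x_1* = 2.8869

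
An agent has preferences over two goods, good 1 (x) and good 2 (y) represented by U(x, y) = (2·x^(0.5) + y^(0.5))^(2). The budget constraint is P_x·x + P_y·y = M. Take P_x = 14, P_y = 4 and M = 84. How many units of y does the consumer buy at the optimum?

y* = 9.8

MRS = MU_x/MU_y = 2·(y/x)^(0.5). Set equal to P_x/P_y.
Hence y/x = ((1/2)·P_x/P_y)^(1/(0.5)), i.e. raised to the 2 power.
With the ratio pinned down, the budget gives x* = M/(P_x + P_y·(y/x)) and y* = (y/x)·x*.
Numerically y/x = 3.0625, so x* = 84/(14 + 4·3.0625) = 3.2 and y* = 3.0625·3.2 = 9.8.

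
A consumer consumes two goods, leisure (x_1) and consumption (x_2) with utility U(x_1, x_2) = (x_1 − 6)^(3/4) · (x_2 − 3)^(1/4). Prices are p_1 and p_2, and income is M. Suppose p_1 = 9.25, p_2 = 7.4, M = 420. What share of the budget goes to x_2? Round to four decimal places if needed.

Let x_1' = x_1−6, x_2' = x_2−3. MRS = 3·x_2'/x_1' = p_1/p_2.
After buying the subsistence bundle (6, 3), a share 0.75 of the remaining income goes to x_1: x_1* = 6 + 0.75·(M − 6p_1 − 3p_2)/p_1.
Discretionary income = 420 − 6·9.25 − 3·7.4 = 342.3; x_1* = 6 + 0.75·342.3/9.25 = 33.7541; x_2* = 3 + 0.25·342.3/7.4 = 14.5642.
Expenditure on x_2: 7.4·14.5642 = 107.775; share = 0.2566.

share on x_2 = 0.2566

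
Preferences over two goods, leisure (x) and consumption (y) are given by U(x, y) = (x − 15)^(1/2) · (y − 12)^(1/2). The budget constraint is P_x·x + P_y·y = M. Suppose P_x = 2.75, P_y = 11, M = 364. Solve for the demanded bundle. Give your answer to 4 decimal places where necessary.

Discretionary income = 364 − 15·2.75 − 12·11 = 190.75; x* = 15 + 0.5·190.75/2.75 = 49.6818; y* = 12 + 0.5·190.75/11 = 20.6705.

x* = 49.6818, y* = 20.6705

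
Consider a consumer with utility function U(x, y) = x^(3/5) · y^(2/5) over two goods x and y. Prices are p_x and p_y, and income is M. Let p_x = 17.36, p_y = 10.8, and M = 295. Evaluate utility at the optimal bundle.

V = 10.4818

The MRS is (3/2)·y/x. Set MRS = p_x/p_y.
Rearranging, p_y·y = (2/3)·p_x·x. Substituting into the budget gives p_x·x·(1 + (2/3)) = M.
Demand: x*(p_x,p_y,M) = 0.6·M/p_x and y* = 0.4·M/p_y.
At p_x=17.36, p_y=10.8, M=295: x* = 0.6·295/17.36 = 10.1959, y* = 10.9259.
Utility at the optimum: U(10.1959, 10.9259) = 10.4818.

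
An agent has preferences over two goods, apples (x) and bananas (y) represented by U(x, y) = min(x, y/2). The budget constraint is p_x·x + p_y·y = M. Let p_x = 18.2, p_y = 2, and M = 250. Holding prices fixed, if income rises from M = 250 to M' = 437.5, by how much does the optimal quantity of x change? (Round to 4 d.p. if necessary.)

Δx* = 8.4459

Demand: x*(p_x,p_y,M) = M/(p_x + 2·p_y), y* = 2·M/(p_x + 2·p_y).
Here 18.2 + 2·2 = 22.2, giving x* = 11.2613.
At M' = 437.5: x* = 19.7072. Change: 19.7072 − 11.2613 = 8.4459.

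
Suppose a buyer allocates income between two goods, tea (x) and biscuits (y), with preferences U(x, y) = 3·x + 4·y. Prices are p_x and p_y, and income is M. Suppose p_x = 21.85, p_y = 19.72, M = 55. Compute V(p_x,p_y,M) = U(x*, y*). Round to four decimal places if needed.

Perfect substitutes: compare marginal utility per dollar. 3/p_x vs 4/p_y → 0.1373 vs 0.2028.
y gives more utility per dollar, so spend all income on y: y* = M/p_y, x* = 0.
Numerically: x* = 0, y* = 2.789.
Utility at the optimum: U(0, 2.789) = 11.1562.

V = 11.1562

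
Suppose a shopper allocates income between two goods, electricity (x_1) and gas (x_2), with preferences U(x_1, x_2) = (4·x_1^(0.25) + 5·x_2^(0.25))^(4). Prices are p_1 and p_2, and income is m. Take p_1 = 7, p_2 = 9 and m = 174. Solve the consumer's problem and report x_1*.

x_1* = 11.1053

With the ratio pinned down, the budget gives x_1* = m/(p_1 + p_2·(x_2/x_1)) and x_2* = (x_2/x_1)·x_1*.
Numerically x_2/x_1 = 0.963136, so x_1* = 174/(7 + 9·0.963136) = 11.1053.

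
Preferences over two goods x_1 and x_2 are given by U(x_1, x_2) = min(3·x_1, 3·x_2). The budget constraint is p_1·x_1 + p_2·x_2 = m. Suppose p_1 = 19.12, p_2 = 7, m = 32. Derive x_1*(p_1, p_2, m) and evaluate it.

x_1* = 1.2251

Here 3·19.12 + 3·7 = 78.36, giving x_1* = 1.2251.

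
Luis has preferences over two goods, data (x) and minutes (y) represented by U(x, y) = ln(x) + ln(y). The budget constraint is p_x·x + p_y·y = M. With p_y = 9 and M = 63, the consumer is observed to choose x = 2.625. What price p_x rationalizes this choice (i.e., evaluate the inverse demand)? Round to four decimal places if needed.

Tangency: MRS = y/x = p_x/p_y.
Rearranging, p_y·y = p_x·x. Substituting into the budget gives p_x·x·(1 + 1) = M.
Demand: x*(p_x,p_y,M) = 0.5·M/p_x and y* = 0.5·M/p_y.
Set x* = 2.625 in the demand function and solve for p_x: p_x = 12.

p_x = 12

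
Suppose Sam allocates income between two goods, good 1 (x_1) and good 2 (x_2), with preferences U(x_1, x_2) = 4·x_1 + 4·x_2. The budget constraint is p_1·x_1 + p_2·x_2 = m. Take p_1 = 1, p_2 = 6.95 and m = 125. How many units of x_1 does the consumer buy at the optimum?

x_1* = 125

Linear utility — the consumer picks whichever good has higher MU/price: 4/1 = 4 vs 4/6.95 = 0.5755.
x_1 gives more utility per dollar, so spend all income on x_1: x_1* = m/p_1, x_2* = 0.
Numerically: x_1* = 125, x_2* = 0.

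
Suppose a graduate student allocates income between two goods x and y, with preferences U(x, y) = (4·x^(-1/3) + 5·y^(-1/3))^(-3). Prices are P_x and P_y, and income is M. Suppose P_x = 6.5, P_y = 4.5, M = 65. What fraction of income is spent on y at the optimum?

MU_x ∝ 4·x^(-4/3), MU_y ∝ 5·y^(-4/3), so MRS = (4/5)·(y/x)^(4/3) = P_x/P_y.
Solve for the ratio: y/x = [(5/4)·P_x/P_y]^(0.75).
With the ratio pinned down, the budget gives x* = M/(P_x + P_y·(y/x)) and y* = (y/x)·x*.
Numerically y/x = 1.557608, so x* = 65/(6.5 + 4.5·1.557608) = 4.8115 and y* = 1.557608·4.8115 = 7.4945.
Expenditure on y: 4.5·7.4945 = 33.7251; share = 0.5188.

share on y = 0.5188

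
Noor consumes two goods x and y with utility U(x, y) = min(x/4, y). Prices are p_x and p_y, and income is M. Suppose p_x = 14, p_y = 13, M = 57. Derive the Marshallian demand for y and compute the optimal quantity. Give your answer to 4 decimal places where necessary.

Leontief preferences: the optimum is at the kink where x/4 = y/1, i.e. y = (1/4)·x.
Budget: p_x·x + p_y·(1/4)·x = M, so (4·p_x + p_y)·x = 4·M.
Demand: x*(p_x,p_y,M) = 4·M/(4·p_x + p_y), y* = M/(4·p_x + p_y).
Here 4·14 + 13 = 69, giving y* = 0.8261.

y* = 0.8261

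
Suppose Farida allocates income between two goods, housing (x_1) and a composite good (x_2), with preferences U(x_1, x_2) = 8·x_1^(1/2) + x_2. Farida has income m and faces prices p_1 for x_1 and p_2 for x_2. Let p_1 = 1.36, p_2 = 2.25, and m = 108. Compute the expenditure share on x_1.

share on x_1 = 0.5515

Utility is quasi-linear in x_2; the FOC for x_1 is 4/√x_1 = p_1/p_2.
Thus x_1* = (4·p_2/p_1)² — independent of m — with the rest of income spent on x_2.
Plugging in: x_1* = (4·2.25/1.36)² = 43.7933, x_2* = 21.5294.
Expenditure on x_1: 1.36·43.7933 = 59.5588; share = 0.5515.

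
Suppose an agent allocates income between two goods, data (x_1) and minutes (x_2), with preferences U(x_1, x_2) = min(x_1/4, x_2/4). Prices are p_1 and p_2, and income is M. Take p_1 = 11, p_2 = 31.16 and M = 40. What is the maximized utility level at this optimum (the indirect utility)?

V = 0.2372

Leontief preferences: the optimum is at the kink where x_1/4 = x_2/4, i.e. x_2 = x_1.
Budget: p_1·x_1 + p_2·x_1 = M, so (4·p_1 + 4·p_2)·x_1 = 4·M.
Demand: x_1*(p_1,p_2,M) = 4·M/(4·p_1 + 4·p_2), x_2* = 4·M/(4·p_1 + 4·p_2).
Here 4·11 + 4·31.16 = 168.64, giving x_1* = 0.9488 and x_2* = 0.9488.
Utility at the optimum: U(0.9488, 0.9488) = 0.2372.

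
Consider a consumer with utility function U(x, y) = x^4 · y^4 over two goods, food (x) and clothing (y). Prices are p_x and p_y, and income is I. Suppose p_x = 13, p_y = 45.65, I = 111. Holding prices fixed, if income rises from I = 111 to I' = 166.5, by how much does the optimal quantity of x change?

Δx* = 2.1346

Tangency: MRS = y/x = p_x/p_y.
So 4·p_y·y = 4·p_x·x; combined with the budget, a share 0.5 of income goes to x.
Demand: x*(p_x,p_y,I) = 0.5·I/p_x and y* = 0.5·I/p_y.
At p_x=13, p_y=45.65, I=111: x* = 0.5·111/13 = 4.2692.
At I' = 166.5: x* = 6.4038. Change: 6.4038 − 4.2692 = 2.1346.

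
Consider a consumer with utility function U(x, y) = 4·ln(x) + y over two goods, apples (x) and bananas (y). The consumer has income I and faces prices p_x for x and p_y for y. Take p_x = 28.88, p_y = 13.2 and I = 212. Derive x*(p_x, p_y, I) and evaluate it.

x* = 1.8283

Set MRS = p_x/p_y: (4/x)/1 = p_x/p_y.
So x*(p_x,p_y) = 4·p_y/p_x, independent of income; and y* = (I − 4·p_y)/p_y.
At the given prices: x* = 4·13.2/28.88 = 1.8283.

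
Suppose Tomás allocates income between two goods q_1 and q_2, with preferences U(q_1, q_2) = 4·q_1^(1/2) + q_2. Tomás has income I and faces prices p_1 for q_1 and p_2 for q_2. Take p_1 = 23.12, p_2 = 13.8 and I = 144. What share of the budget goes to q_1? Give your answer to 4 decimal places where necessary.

Utility is quasi-linear in q_2; the FOC for q_1 is 2/√q_1 = p_1/p_2.
Solve: √q_1 = 2·p_2/p_1, so q_1*(p_1,p_2) = (2·p_2/p_1)², and q_2* = (I − p_1·q_1*)/p_2.
Plugging in: q_1* = (2·13.8/23.12)² = 1.4251, q_2* = 8.0472.
Expenditure on q_1: 23.12·1.4251 = 32.9481; share = 0.2288.

share on q_1 = 0.2288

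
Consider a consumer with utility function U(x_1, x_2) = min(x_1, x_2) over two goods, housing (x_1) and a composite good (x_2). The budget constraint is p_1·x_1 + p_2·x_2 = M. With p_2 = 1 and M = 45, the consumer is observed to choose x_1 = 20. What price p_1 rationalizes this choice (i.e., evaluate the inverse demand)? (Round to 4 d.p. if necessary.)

With perfect complements, no substitution: consume in ratio x_1:x_2 = 1:1.
Budget: p_1·x_1 + p_2·x_1 = M, so (p_1 + p_2)·x_1 = M.
Demand: x_1*(p_1,p_2,M) = M/(p_1 + p_2), x_2* = M/(p_1 + p_2).
Set x_1* = 20 in the demand function and solve for p_1: p_1 = 1.25.

p_1 = 1.25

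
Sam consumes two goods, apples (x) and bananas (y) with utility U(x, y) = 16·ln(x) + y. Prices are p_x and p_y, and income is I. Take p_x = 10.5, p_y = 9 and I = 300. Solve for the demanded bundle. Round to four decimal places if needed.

So x*(p_x,p_y) = 16·p_y/p_x, independent of income; and y* = (I − 16·p_y)/p_y.
At the given prices: x* = 16·9/10.5 = 13.7143, and y* = 17.3333.

x* = 13.7143, y* = 17.3333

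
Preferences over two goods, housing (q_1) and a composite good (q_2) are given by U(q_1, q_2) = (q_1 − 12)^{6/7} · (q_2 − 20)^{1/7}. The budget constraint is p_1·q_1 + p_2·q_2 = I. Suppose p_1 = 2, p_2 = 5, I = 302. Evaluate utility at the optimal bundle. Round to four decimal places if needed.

This is Cobb-Douglas in (q_1−12, q_2−20): tangency gives 6/7·p_2·(q_2−20) = 1/7·p_1·(q_1−12).
Substituting into the budget: q_1* = 12 + 6/7·(I − 12·p_1 − 20·p_2)/p_1, and q_2* = 20 + 1/7·(…)/p_2.
Discretionary income = 302 − 12·2 − 20·5 = 178; q_1* = 12 + 6/7·178/2 = 88.2857; q_2* = 20 + 1/7·178/5 = 25.0857.
Utility at the optimum: U(88.2857, 25.0857) = 51.812.

V = 51.812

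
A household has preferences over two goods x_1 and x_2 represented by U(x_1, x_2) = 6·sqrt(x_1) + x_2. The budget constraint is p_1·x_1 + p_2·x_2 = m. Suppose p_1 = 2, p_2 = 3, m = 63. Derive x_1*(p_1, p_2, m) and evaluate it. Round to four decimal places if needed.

MU_x_1 = 3/√x_1, MU_x_2 = 1. Tangency: 3/√x_1 = p_1/p_2.
Solve: √x_1 = 3·p_2/p_1, so x_1*(p_1,p_2) = (3·p_2/p_1)², and x_2* = (m − p_1·x_1*)/p_2.
Plugging in: x_1* = (3·3/2)² = 20.25.

x_1* = 20.25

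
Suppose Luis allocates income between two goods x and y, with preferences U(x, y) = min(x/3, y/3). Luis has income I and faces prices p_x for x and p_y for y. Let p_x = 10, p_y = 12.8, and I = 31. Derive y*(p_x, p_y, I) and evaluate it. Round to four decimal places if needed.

y* = 1.3596

Demand: x*(p_x,p_y,I) = 3·I/(3·p_x + 3·p_y), y* = 3·I/(3·p_x + 3·p_y).
Here 3·10 + 3·12.8 = 68.4, giving y* = 1.3596.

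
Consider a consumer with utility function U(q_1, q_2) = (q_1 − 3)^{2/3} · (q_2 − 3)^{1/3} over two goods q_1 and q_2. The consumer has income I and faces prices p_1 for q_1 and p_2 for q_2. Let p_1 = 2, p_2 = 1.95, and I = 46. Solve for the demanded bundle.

q_1* = 14.3833, q_2* = 8.8376

MRS = 2·(q_2−3)/(q_1−3). Tangency with p_1/p_2 gives q_2−3 = (1/2)·(p_1/p_2)·(q_1−3).
Substituting into the budget: q_1* = 3 + 2/3·(I − 3·p_1 − 3·p_2)/p_1, and q_2* = 3 + 1/3·(…)/p_2.
Discretionary income = 46 − 3·2 − 3·1.95 = 34.15; q_1* = 3 + 2/3·34.15/2 = 14.3833; q_2* = 3 + 1/3·34.15/1.95 = 8.8376.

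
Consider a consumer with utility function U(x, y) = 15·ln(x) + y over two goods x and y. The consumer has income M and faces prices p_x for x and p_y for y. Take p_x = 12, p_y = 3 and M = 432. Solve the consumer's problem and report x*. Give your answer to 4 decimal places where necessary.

MU_x = 15/x, MU_y = 1. Tangency: 15/x = p_x/p_y.
So x*(p_x,p_y) = 15·p_y/p_x, independent of income; and y* = (M − 15·p_y)/p_y.
At the given prices: x* = 15·3/12 = 3.75.

x* = 3.75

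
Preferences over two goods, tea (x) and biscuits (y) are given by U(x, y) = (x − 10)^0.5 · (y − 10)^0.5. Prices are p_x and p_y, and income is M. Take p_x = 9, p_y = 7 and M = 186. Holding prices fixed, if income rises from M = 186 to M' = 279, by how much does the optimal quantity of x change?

Substituting into the budget: x* = 10 + 0.5·(M − 10·p_x − 10·p_y)/p_x, and y* = 10 + 0.5·(…)/p_y.
Discretionary income = 186 − 10·9 − 10·7 = 26; x* = 10 + 0.5·26/9 = 11.4444.
At M' = 279: x* = 16.6111. Change: 16.6111 − 11.4444 = 5.1667.

Δx* = 5.1667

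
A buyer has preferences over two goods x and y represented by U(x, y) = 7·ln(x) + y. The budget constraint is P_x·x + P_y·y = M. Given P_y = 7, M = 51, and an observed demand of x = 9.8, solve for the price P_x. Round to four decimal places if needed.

P_x = 5

Set MRS = P_x/P_y: (7/x)/1 = P_x/P_y.
So x*(P_x,P_y) = 7·P_y/P_x, independent of income; and y* = (M − 7·P_y)/P_y.
Set x* = 9.8 in the demand function and solve for P_x: P_x = 5.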